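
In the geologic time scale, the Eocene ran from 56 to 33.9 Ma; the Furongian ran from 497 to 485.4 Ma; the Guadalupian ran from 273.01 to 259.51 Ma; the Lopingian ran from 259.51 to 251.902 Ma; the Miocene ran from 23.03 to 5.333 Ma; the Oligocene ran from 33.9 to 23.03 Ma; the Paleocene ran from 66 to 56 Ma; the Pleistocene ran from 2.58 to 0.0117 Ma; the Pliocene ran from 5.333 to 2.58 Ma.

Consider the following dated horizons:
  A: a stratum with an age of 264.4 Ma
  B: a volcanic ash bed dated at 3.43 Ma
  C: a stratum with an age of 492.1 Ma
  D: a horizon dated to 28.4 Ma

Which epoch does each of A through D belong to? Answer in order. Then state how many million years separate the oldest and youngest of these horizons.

A — Guadalupian; B — Pliocene; C — Furongian; D — Oligocene; span 488.67 million years

Match each age against the start–end ranges in the excerpt: A = 264.4 Ma → Guadalupian (273.01–259.51); B = 3.43 Ma → Pliocene (5.333–2.58); C = 492.1 Ma → Furongian (497–485.4); D = 28.4 Ma → Oligocene (33.9–23.03).
The largest age is 492.1 Ma and the smallest is 3.43 Ma; their difference is 488.67 Myr.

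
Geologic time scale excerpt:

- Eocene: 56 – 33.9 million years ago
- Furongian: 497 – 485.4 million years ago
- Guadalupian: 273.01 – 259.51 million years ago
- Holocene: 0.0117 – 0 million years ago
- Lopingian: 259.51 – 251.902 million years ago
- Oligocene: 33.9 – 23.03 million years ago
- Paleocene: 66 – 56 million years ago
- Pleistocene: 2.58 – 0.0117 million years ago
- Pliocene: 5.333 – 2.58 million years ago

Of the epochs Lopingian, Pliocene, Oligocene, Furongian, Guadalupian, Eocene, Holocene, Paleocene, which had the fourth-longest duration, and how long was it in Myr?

Durations: Lopingian 7.608; Pliocene 2.753; Oligocene 10.87; Furongian 11.6; Guadalupian 13.5; Eocene 22.1; Holocene 0.0117; Paleocene 10 Myr.
Sorted longest-first: Eocene (22.1), Guadalupian (13.5), Furongian (11.6), Oligocene (10.87), Paleocene (10), Lopingian (7.608), Pliocene (2.753), Holocene (0.0117).
The fourth longest is Oligocene at 10.87 Myr.

Oligocene, 10.87 million years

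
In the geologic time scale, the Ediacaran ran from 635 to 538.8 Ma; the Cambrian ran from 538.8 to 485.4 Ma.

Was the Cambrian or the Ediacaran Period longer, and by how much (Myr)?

Ediacaran, by 42.8 million years

Cambrian: 538.8 − 485.4 = 53.4 Myr.
Ediacaran: 635 − 538.8 = 96.2 Myr.
Difference: 96.2 − 53.4 = 42.8 Myr, so the Ediacaran was longer.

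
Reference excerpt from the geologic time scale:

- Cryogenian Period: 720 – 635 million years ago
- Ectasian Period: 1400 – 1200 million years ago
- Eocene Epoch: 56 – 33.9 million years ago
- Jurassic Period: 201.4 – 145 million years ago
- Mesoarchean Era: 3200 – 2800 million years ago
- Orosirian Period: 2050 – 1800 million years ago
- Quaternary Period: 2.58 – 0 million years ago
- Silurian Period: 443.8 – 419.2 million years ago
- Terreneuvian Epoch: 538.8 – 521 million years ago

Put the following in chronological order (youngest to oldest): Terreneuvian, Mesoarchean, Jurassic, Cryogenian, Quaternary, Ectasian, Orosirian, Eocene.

Read off each span (Ma): Terreneuvian 538.8–521; Mesoarchean 3200–2800; Jurassic 201.4–145; Cryogenian 720–635; Quaternary 2.58–0; Ectasian 1400–1200; Orosirian 2050–1800; Eocene 56–33.9.
Larger Ma is older, so oldest→youngest is Mesoarchean, Orosirian, Ectasian, Cryogenian, Terreneuvian, Jurassic, Eocene, Quaternary; reverse it for youngest→oldest.

Quaternary, Eocene, Jurassic, Terreneuvian, Cryogenian, Ectasian, Orosirian, Mesoarchean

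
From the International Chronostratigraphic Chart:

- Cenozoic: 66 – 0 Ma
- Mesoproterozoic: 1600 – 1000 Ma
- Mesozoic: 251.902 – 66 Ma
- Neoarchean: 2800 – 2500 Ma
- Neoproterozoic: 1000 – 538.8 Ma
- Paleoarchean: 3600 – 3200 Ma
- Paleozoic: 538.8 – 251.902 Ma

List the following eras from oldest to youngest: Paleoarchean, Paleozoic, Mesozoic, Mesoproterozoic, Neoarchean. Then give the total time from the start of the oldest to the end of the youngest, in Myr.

Paleoarchean → Neoarchean → Mesoproterozoic → Paleozoic → Mesozoic; total span 3534 Myr

From the excerpt: Paleoarchean 3600–3200; Paleozoic 538.8–251.902; Mesozoic 251.902–66; Mesoproterozoic 1600–1000; Neoarchean 2800–2500 (Ma).
Larger Ma is earlier, so the oldest is Paleoarchean and the youngest is Mesozoic; oldest to youngest: Paleoarchean, Neoarchean, Mesoproterozoic, Paleozoic, Mesozoic.
Oldest start 3600 minus youngest end 66 gives 3534 Myr overall.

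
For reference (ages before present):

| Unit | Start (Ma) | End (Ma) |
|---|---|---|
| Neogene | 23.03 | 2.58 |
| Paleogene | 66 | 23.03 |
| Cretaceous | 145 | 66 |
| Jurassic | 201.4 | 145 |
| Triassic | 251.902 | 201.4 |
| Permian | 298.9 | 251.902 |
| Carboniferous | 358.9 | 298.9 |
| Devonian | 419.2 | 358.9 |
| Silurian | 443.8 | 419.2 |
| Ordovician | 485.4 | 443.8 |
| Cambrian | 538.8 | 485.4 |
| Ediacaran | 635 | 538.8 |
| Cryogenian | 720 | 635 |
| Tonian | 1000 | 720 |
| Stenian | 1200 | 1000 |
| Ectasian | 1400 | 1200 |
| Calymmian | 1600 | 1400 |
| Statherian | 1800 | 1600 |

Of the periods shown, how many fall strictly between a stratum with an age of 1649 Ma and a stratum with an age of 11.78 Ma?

16

1649 Ma sits inside the Statherian (1800–1600) and 11.78 Ma inside the Neogene (23.03–2.58); neither of those is wholly between the two dates.
The listed periods lying completely between them are Calymmian, Ectasian, Stenian, Tonian, Cryogenian, Ediacaran, Cambrian, Ordovician, Silurian, Devonian, Carboniferous, Permian, Triassic, Jurassic, Cretaceous, Paleogene — 16 in all.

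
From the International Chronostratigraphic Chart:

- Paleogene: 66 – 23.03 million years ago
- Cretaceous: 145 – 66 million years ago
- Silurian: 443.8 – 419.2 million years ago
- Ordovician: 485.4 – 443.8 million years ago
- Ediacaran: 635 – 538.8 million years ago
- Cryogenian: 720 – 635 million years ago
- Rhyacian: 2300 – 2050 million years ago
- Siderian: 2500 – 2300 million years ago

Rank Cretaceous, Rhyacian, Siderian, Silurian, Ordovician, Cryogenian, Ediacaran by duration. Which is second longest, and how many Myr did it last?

Siderian, 200 million years

Durations: Cretaceous 79; Rhyacian 250; Siderian 200; Silurian 24.6; Ordovician 41.6; Cryogenian 85; Ediacaran 96.2 Myr.
Sorted longest-first: Rhyacian (250), Siderian (200), Ediacaran (96.2), Cryogenian (85), Cretaceous (79), Ordovician (41.6), Silurian (24.6).
The second longest is Siderian at 200 Myr.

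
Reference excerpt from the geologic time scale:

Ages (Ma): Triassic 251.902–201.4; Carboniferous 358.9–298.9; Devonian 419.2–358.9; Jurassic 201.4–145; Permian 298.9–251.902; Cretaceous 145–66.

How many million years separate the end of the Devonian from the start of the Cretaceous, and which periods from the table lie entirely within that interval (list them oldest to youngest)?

End of Devonian = 358.9 Ma; start of Cretaceous = 145 Ma.
Gap = 358.9 − 145 = 213.9 Myr.
Periods wholly inside 358.9–145 Ma: Carboniferous (358.9–298.9), Permian (298.9–251.902), Triassic (251.902–201.4), Jurassic (201.4–145).

213.9 million years; Carboniferous, Permian, Triassic, Jurassic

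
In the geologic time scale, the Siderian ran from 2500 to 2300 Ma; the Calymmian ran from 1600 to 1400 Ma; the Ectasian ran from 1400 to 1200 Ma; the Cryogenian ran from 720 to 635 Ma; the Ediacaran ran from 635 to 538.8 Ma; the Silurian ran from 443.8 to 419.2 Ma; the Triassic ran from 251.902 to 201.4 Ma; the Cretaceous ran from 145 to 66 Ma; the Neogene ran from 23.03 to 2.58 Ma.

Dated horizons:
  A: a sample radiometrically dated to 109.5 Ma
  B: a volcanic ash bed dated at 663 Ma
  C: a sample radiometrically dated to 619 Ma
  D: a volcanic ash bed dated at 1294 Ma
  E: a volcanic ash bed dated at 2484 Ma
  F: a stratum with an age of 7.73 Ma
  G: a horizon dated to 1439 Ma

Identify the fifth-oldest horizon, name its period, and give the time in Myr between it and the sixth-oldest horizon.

C, in the Ediacaran; 509.5 million years to A

Sorted oldest-first by Ma: E (2484), G (1439), D (1294), B (663), C (619), A (109.5), F (7.73).
The fifth oldest is C at 619 Ma, which lies in 635–538.8 Ma: the Ediacaran.
The sixth oldest is A at 109.5 Ma; separation = |619 − 109.5| = 509.5 Myr.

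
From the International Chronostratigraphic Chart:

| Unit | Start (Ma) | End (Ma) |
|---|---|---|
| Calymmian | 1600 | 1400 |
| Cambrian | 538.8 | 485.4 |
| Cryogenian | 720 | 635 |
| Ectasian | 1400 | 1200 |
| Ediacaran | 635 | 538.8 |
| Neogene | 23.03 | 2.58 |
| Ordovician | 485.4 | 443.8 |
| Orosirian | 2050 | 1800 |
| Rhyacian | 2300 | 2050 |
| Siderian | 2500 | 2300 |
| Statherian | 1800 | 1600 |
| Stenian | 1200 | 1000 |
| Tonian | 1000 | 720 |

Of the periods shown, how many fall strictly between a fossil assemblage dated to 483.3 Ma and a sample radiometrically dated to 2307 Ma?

The older date is 2307 Ma and the younger is 483.3 Ma.
Periods with start < 2307 and end > 483.3 Ma: Rhyacian (2300–2050), Orosirian (2050–1800), Statherian (1800–1600), Calymmian (1600–1400), Ectasian (1400–1200), Stenian (1200–1000), Tonian (1000–720), Cryogenian (720–635), Ediacaran (635–538.8), Cambrian (538.8–485.4).
That is 10 complete periods.

10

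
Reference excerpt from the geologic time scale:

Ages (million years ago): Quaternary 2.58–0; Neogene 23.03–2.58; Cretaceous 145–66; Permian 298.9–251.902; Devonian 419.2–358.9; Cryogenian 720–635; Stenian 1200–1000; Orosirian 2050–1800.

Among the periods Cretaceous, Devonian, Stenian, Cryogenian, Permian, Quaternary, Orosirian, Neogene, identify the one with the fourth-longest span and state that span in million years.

Cretaceous, 79 million years

Durations: Cretaceous 79; Devonian 60.3; Stenian 200; Cryogenian 85; Permian 46.998; Quaternary 2.58; Orosirian 250; Neogene 20.45 Myr.
Sorted longest-first: Orosirian (250), Stenian (200), Cryogenian (85), Cretaceous (79), Devonian (60.3), Permian (46.998), Neogene (20.45), Quaternary (2.58).
The fourth longest is Cretaceous at 79 Myr.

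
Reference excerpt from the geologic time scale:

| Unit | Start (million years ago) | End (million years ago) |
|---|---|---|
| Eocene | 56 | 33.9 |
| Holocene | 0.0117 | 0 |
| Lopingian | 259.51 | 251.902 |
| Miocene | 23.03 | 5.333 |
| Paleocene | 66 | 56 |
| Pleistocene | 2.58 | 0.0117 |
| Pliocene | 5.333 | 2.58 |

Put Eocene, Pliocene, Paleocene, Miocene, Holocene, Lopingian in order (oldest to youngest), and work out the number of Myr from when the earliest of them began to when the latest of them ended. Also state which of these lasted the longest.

Lopingian, Paleocene, Eocene, Miocene, Pliocene, Holocene; total span 259.51 Myr; longest is Eocene

From the excerpt: Eocene 56–33.9; Pliocene 5.333–2.58; Paleocene 66–56; Miocene 23.03–5.333; Holocene 0.0117–0; Lopingian 259.51–251.902 (Ma).
Larger Ma is earlier, so the oldest is Lopingian and the youngest is Holocene; oldest to youngest: Lopingian, Paleocene, Eocene, Miocene, Pliocene, Holocene.
Oldest start 259.51 minus youngest end 0 gives 259.51 Myr overall.
Individual lengths (start − end): Paleocene 10; Pliocene 2.753; Holocene 0.0117; Lopingian 7.608; Eocene 22.1; Miocene 17.697. The largest is Eocene at 22.1 Myr.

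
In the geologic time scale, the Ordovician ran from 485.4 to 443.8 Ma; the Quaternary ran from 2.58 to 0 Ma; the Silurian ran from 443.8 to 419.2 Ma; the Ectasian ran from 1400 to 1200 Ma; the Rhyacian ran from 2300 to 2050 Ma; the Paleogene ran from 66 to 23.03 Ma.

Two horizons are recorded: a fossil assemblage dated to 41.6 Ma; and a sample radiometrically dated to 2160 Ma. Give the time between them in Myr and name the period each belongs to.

2118.4 million years apart; the first in the Paleogene, the second in the Rhyacian

Elapsed time: 2160 − 41.6 = 2118.4 Myr.
41.6 Ma lies within 66–23.03 Ma: Paleogene.
2160 Ma lies within 2300–2050 Ma: Rhyacian.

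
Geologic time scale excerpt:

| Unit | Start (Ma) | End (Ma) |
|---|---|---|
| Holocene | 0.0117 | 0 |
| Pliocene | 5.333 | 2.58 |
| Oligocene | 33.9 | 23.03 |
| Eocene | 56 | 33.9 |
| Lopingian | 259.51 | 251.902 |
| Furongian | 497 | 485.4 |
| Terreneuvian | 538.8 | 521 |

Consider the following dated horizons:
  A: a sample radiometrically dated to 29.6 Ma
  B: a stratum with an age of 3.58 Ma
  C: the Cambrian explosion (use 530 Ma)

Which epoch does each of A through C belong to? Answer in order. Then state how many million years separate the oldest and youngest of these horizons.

A: 29.6 Ma lies in 33.9–23.03 Ma, so Oligocene.
B: 3.58 Ma lies in 5.333–2.58 Ma, so Pliocene.
C: 530 Ma lies in 538.8–521 Ma, so Terreneuvian.
Oldest = 530 Ma, youngest = 3.58 Ma → span 526.42 Myr.

A — Oligocene; B — Pliocene; C — Terreneuvian; span 526.42 million years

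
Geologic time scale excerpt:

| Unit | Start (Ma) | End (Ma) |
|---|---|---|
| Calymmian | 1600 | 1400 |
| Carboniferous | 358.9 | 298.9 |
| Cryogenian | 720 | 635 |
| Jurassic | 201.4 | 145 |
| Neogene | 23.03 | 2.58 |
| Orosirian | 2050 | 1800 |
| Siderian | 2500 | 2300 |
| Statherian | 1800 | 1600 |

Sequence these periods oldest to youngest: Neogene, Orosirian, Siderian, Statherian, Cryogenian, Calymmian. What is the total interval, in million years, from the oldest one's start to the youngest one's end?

Start ages (Ma): Siderian 2500, Orosirian 2050, Statherian 1800, Calymmian 1600, Cryogenian 720, Neogene 23.03.
Ordered oldest to youngest: Siderian, Orosirian, Statherian, Calymmian, Cryogenian, Neogene.
Span = 2500 − 2.58 = 2497.42 Myr.

Siderian, Orosirian, Statherian, Calymmian, Cryogenian, Neogene; total span 2497.42 Myr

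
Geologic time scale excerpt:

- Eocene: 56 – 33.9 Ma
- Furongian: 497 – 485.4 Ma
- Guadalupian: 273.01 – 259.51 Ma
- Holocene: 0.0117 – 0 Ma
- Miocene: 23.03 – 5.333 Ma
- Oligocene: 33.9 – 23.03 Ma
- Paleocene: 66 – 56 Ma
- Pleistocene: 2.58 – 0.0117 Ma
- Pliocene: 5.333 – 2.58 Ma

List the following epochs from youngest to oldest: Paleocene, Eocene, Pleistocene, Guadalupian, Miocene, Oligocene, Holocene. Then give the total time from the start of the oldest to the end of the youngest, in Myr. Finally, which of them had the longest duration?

From the excerpt: Paleocene 66–56; Eocene 56–33.9; Pleistocene 2.58–0.0117; Guadalupian 273.01–259.51; Miocene 23.03–5.333; Oligocene 33.9–23.03; Holocene 0.0117–0 (Ma).
Larger Ma is earlier, so the oldest is Guadalupian and the youngest is Holocene; youngest to oldest: Holocene, Pleistocene, Miocene, Oligocene, Eocene, Paleocene, Guadalupian.
Oldest start 273.01 minus youngest end 0 gives 273.01 Myr overall.
Individual lengths (start − end): Miocene 17.697; Oligocene 10.87; Pleistocene 2.5683; Guadalupian 13.5; Eocene 22.1; Paleocene 10; Holocene 0.0117. The largest is Eocene at 22.1 Myr.

Holocene → Pleistocene → Miocene → Oligocene → Eocene → Paleocene → Guadalupian; total span 273.01 Myr; longest is Eocene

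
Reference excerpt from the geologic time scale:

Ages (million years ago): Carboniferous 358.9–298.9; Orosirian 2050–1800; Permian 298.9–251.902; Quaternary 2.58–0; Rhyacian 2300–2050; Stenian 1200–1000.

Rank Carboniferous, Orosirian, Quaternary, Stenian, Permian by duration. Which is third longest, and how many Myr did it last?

Durations: Carboniferous 60; Orosirian 250; Quaternary 2.58; Stenian 200; Permian 46.998 Myr.
Sorted longest-first: Orosirian (250), Stenian (200), Carboniferous (60), Permian (46.998), Quaternary (2.58).
The third longest is Carboniferous at 60 Myr.

Carboniferous, 60 million years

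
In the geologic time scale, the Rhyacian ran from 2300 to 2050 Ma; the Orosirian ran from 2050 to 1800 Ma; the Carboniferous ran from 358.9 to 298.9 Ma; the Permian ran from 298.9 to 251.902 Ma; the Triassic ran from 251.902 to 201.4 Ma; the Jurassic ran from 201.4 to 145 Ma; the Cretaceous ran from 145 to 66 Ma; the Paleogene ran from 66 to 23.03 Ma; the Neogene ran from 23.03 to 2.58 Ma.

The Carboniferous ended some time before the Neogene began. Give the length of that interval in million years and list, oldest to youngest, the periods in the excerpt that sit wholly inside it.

275.87 million years; Permian, Triassic, Jurassic, Cretaceous, Paleogene

The Carboniferous closes at 298.9 Ma and the Neogene opens at 23.03 Ma, so the interval is 298.9 − 23.03 = 275.87 Myr.
A period fits inside if it starts at or after 298.9 Ma and ends at or before 23.03 Ma; oldest first that gives Permian, Triassic, Jurassic, Cretaceous, Paleogene.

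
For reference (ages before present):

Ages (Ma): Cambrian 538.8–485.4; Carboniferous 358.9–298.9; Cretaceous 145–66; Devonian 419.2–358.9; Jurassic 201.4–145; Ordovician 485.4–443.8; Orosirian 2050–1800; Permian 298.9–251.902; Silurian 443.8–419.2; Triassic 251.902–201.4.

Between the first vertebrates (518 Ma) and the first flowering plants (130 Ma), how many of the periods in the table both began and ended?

518 Ma sits inside the Cambrian (538.8–485.4) and 130 Ma inside the Cretaceous (145–66); neither of those is wholly between the two dates.
The listed periods lying completely between them are Ordovician, Silurian, Devonian, Carboniferous, Permian, Triassic, Jurassic — 7 in all.

7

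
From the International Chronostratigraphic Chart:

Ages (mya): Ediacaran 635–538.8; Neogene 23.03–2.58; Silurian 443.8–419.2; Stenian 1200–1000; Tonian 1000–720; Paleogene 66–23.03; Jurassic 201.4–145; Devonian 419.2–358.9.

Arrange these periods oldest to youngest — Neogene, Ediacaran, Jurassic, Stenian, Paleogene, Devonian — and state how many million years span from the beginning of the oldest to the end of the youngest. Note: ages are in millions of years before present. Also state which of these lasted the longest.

Stenian, Ediacaran, Devonian, Jurassic, Paleogene, Neogene; total span 1197.42 Myr; longest is Stenian

Start ages (Ma): Stenian 1200, Ediacaran 635, Devonian 419.2, Jurassic 201.4, Paleogene 66, Neogene 23.03.
Ordered oldest to youngest: Stenian, Ediacaran, Devonian, Jurassic, Paleogene, Neogene.
Span = 1200 − 2.58 = 1197.42 Myr.
Durations: Neogene 20.45, Ediacaran 96.2, Stenian 200, Jurassic 56.4, Devonian 60.3, Paleogene 42.97 → longest is Stenian (200 Myr).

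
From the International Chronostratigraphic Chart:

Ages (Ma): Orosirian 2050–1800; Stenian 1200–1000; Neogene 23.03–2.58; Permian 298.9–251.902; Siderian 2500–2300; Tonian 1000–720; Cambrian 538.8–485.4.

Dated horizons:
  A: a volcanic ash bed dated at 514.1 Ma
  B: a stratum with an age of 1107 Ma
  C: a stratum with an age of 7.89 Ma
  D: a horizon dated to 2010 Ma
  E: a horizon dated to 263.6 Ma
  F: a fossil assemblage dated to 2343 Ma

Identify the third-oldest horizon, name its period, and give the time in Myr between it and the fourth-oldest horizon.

Sorted oldest-first by Ma: F (2343), D (2010), B (1107), A (514.1), E (263.6), C (7.89).
The third oldest is B at 1107 Ma, which lies in 1200–1000 Ma: the Stenian.
The fourth oldest is A at 514.1 Ma; separation = |1107 − 514.1| = 592.9 Myr.

B, in the Stenian; 592.9 million years to A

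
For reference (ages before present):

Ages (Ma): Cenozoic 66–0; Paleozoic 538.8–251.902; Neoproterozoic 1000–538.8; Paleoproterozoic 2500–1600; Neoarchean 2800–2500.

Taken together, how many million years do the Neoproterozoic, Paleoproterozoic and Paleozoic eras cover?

Duration is start − end for each: (1000 − 538.8) + (2500 − 1600) + (538.8 − 251.902).
That is 461.2 + 900 + 286.898, which totals 1648.098 million years.

1648.098 million years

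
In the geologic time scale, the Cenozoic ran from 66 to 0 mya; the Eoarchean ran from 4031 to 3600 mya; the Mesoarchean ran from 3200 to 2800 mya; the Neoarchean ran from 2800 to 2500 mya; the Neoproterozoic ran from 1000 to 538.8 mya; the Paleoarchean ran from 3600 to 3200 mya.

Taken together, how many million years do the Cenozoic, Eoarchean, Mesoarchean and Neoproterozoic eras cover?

1358.2 million years

Each duration: Cenozoic = 66; Eoarchean = 431; Mesoarchean = 400; Neoproterozoic = 461.2.
Sum: 66 + 431 + 400 + 461.2 = 1358.2 Myr.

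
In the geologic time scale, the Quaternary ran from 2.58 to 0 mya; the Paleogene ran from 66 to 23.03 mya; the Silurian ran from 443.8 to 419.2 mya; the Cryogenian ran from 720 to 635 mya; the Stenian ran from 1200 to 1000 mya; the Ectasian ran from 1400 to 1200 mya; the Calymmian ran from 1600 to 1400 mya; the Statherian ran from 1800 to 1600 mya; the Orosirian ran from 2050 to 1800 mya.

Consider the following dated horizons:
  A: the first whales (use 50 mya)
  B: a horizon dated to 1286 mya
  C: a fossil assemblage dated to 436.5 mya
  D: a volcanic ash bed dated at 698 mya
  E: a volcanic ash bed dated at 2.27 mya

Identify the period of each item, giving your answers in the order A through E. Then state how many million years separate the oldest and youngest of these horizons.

Match each age against the start–end ranges in the excerpt: A = 50 Ma → Paleogene (66–23.03); B = 1286 Ma → Ectasian (1400–1200); C = 436.5 Ma → Silurian (443.8–419.2); D = 698 Ma → Cryogenian (720–635); E = 2.27 Ma → Quaternary (2.58–0).
The largest age is 1286 Ma and the smallest is 2.27 Ma; their difference is 1283.73 Myr.

A — Paleogene; B — Ectasian; C — Silurian; D — Cryogenian; E — Quaternary; span 1283.73 million years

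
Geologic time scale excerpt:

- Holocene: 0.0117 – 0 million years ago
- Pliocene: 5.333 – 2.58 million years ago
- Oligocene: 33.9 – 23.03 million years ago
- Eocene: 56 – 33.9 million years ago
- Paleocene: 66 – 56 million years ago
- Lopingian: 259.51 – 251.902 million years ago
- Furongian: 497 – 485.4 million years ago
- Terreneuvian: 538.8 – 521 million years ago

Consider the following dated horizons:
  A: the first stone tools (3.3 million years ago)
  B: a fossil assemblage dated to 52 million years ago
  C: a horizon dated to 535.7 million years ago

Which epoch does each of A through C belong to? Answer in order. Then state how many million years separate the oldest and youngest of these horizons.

A — Pliocene; B — Eocene; C — Terreneuvian; span 532.4 million years

A: 3.3 Ma lies in 5.333–2.58 Ma, so Pliocene.
B: 52 Ma lies in 56–33.9 Ma, so Eocene.
C: 535.7 Ma lies in 538.8–521 Ma, so Terreneuvian.
Oldest = 535.7 Ma, youngest = 3.3 Ma → span 532.4 Myr.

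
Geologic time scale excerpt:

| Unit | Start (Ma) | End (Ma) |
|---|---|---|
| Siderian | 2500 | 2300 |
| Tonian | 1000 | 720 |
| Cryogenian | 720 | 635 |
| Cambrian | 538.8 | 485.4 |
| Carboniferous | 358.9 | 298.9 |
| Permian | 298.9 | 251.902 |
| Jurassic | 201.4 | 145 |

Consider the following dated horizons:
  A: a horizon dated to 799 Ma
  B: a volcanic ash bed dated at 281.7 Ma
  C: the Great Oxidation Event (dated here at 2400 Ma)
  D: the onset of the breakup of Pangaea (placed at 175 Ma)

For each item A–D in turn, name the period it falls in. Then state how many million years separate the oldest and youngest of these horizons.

Match each age against the start–end ranges in the excerpt: A = 799 Ma → Tonian (1000–720); B = 281.7 Ma → Permian (298.9–251.902); C = 2400 Ma → Siderian (2500–2300); D = 175 Ma → Jurassic (201.4–145).
The largest age is 2400 Ma and the smallest is 175 Ma; their difference is 2225 Myr.

A — Tonian; B — Permian; C — Siderian; D — Jurassic; span 2225 million years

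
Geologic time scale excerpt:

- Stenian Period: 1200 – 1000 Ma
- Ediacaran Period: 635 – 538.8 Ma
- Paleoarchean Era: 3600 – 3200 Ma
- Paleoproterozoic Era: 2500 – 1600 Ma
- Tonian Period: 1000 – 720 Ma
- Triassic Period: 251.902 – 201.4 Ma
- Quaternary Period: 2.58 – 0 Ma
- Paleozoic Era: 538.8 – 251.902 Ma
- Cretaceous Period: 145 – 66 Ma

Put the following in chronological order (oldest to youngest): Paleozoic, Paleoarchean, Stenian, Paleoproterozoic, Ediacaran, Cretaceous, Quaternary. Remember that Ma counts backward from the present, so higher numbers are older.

Sorting by start age (descending Ma, since larger Ma = older): Paleoarchean began 3600, Paleoproterozoic began 2500, Stenian began 1200, Ediacaran began 635, Paleozoic began 538.8, Cretaceous began 145, Quaternary began 2.58.

Paleoarchean, Paleoproterozoic, Stenian, Ediacaran, Paleozoic, Cretaceous, Quaternary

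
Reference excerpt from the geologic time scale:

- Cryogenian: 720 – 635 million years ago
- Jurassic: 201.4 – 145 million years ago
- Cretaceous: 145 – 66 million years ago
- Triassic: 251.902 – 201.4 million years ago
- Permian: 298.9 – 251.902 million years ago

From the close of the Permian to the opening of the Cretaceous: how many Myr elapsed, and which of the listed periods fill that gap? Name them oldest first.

106.902 million years; Triassic, Jurassic

The Permian closes at 251.902 Ma and the Cretaceous opens at 145 Ma, so the interval is 251.902 − 145 = 106.902 Myr.
A period fits inside if it starts at or after 251.902 Ma and ends at or before 145 Ma; oldest first that gives Triassic, Jurassic.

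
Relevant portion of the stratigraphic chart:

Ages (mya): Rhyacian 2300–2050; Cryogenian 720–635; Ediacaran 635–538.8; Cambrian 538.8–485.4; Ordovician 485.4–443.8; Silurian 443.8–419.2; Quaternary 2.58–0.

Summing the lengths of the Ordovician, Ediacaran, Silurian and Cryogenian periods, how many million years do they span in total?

Duration is start − end for each: (485.4 − 443.8) + (635 − 538.8) + (443.8 − 419.2) + (720 − 635).
That is 41.6 + 96.2 + 24.6 + 85, which totals 247.4 million years.

247.4 million years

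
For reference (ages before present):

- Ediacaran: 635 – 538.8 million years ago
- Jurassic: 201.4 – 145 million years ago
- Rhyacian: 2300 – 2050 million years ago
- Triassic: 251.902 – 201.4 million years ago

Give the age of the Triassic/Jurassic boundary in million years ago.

201.4 million years ago

The Triassic ends and the Jurassic begins at 201.4 million years ago.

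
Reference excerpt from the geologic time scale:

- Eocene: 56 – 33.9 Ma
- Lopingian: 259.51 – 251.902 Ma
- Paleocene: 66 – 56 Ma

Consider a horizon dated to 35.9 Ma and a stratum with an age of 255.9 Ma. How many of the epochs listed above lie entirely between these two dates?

255.9 Ma sits inside the Lopingian (259.51–251.902) and 35.9 Ma inside the Eocene (56–33.9); neither of those is wholly between the two dates.
The listed epochs lying completely between them are Paleocene — 1 in all.

1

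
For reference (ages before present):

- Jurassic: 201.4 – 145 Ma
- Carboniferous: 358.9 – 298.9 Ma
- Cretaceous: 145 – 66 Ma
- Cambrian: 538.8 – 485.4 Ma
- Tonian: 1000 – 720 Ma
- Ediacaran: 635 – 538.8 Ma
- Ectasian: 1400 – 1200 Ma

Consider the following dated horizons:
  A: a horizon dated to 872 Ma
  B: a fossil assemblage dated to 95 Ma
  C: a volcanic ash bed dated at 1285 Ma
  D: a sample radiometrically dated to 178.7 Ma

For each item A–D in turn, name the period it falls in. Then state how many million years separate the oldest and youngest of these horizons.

A — Tonian; B — Cretaceous; C — Ectasian; D — Jurassic; span 1190 million years

Match each age against the start–end ranges in the excerpt: A = 872 Ma → Tonian (1000–720); B = 95 Ma → Cretaceous (145–66); C = 1285 Ma → Ectasian (1400–1200); D = 178.7 Ma → Jurassic (201.4–145).
The largest age is 1285 Ma and the smallest is 95 Ma; their difference is 1190 Myr.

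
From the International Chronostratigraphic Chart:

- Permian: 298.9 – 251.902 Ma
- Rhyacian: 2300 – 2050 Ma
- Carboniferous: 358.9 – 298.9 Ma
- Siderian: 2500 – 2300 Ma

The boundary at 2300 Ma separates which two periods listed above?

The Siderian ends at 2300 Ma and the Rhyacian begins at 2300 Ma, so they share that boundary.

Siderian and Rhyacian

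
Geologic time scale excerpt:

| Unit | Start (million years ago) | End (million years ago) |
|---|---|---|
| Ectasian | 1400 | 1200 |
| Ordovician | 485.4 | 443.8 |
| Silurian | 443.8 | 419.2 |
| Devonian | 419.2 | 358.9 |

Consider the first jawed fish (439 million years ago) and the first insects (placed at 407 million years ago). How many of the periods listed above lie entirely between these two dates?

The older date is 439 Ma and the younger is 407 Ma.
No period both begins after 439 Ma and ends before 407 Ma, so the count is 0.

0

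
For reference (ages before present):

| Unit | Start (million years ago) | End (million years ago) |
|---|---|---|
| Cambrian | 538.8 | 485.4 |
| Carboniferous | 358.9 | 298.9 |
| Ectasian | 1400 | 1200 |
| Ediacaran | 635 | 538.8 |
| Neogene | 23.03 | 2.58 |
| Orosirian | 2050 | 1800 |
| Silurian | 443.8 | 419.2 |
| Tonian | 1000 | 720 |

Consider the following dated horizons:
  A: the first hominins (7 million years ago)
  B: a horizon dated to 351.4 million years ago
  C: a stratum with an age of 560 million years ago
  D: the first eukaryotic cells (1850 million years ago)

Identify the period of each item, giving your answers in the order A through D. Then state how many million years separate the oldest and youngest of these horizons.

Match each age against the start–end ranges in the excerpt: A = 7 Ma → Neogene (23.03–2.58); B = 351.4 Ma → Carboniferous (358.9–298.9); C = 560 Ma → Ediacaran (635–538.8); D = 1850 Ma → Orosirian (2050–1800).
The largest age is 1850 Ma and the smallest is 7 Ma; their difference is 1843 Myr.

A — Neogene; B — Carboniferous; C — Ediacaran; D — Orosirian; span 1843 million years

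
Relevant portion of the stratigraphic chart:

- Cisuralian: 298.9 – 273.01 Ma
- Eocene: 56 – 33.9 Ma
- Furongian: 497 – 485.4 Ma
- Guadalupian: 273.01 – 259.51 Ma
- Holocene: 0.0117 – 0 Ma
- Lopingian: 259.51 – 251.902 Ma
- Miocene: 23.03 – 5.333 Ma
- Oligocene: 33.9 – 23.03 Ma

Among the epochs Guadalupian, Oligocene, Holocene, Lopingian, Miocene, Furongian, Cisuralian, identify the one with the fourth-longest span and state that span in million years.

Durations: Guadalupian 13.5; Oligocene 10.87; Holocene 0.0117; Lopingian 7.608; Miocene 17.697; Furongian 11.6; Cisuralian 25.89 Myr.
Sorted longest-first: Cisuralian (25.89), Miocene (17.697), Guadalupian (13.5), Furongian (11.6), Oligocene (10.87), Lopingian (7.608), Holocene (0.0117).
The fourth longest is Furongian at 11.6 Myr.

Furongian, 11.6 million years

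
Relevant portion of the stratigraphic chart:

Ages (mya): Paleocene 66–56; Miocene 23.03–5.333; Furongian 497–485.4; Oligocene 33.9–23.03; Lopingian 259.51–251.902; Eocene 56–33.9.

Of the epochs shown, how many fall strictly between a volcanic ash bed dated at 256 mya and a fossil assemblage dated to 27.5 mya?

2

The older date is 256 Ma and the younger is 27.5 Ma.
Epochs with start < 256 and end > 27.5 Ma: Paleocene (66–56), Eocene (56–33.9).
That is 2 complete epochs.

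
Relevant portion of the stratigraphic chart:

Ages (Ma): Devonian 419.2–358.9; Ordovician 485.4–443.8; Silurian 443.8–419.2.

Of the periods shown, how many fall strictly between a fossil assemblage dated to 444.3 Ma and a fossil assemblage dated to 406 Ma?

1

The older date is 444.3 Ma and the younger is 406 Ma.
Periods with start < 444.3 and end > 406 Ma: Silurian (443.8–419.2).
That is 1 complete period.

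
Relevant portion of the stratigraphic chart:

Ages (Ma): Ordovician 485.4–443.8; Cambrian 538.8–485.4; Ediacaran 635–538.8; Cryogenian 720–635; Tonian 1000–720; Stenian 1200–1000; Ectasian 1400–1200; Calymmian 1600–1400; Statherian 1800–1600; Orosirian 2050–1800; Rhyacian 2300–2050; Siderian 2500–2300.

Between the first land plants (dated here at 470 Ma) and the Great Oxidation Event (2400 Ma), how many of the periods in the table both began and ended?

2400 Ma sits inside the Siderian (2500–2300) and 470 Ma inside the Ordovician (485.4–443.8); neither of those is wholly between the two dates.
The listed periods lying completely between them are Rhyacian, Orosirian, Statherian, Calymmian, Ectasian, Stenian, Tonian, Cryogenian, Ediacaran, Cambrian — 10 in all.

10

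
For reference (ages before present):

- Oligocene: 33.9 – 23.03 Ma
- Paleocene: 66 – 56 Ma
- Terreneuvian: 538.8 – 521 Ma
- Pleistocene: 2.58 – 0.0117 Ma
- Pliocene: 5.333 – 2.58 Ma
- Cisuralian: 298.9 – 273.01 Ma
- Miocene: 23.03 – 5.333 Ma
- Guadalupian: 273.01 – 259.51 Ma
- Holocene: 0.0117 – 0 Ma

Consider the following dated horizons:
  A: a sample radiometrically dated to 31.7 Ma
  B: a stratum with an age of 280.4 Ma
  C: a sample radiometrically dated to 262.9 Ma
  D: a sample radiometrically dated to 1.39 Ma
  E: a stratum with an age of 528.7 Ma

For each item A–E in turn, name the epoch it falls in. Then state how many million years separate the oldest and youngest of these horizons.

A — Oligocene; B — Cisuralian; C — Guadalupian; D — Pleistocene; E — Terreneuvian; span 527.31 million years

A: 31.7 Ma lies in 33.9–23.03 Ma, so Oligocene.
B: 280.4 Ma lies in 298.9–273.01 Ma, so Cisuralian.
C: 262.9 Ma lies in 273.01–259.51 Ma, so Guadalupian.
D: 1.39 Ma lies in 2.58–0.0117 Ma, so Pleistocene.
E: 528.7 Ma lies in 538.8–521 Ma, so Terreneuvian.
Oldest = 528.7 Ma, youngest = 1.39 Ma → span 527.31 Myr.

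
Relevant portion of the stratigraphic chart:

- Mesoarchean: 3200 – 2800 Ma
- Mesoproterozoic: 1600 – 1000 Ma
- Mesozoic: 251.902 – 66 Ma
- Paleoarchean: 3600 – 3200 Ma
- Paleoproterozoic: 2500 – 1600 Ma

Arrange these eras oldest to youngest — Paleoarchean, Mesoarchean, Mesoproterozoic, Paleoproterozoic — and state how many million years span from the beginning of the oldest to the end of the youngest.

Paleoarchean, Mesoarchean, Paleoproterozoic, Mesoproterozoic; total span 2600 Myr

From the excerpt: Paleoarchean 3600–3200; Mesoarchean 3200–2800; Mesoproterozoic 1600–1000; Paleoproterozoic 2500–1600 (Ma).
Larger Ma is earlier, so the oldest is Paleoarchean and the youngest is Mesoproterozoic; oldest to youngest: Paleoarchean, Mesoarchean, Paleoproterozoic, Mesoproterozoic.
Oldest start 3600 minus youngest end 1000 gives 2600 Myr overall.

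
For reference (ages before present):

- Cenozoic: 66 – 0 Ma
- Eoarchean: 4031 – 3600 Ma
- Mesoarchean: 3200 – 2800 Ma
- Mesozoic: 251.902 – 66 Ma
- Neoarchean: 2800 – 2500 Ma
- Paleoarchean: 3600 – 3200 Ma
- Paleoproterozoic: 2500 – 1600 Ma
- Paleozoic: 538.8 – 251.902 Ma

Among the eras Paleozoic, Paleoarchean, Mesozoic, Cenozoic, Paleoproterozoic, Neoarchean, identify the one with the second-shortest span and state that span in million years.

Start − end for each: Paleozoic 538.8 − 251.902 = 286.898; Paleoarchean 3600 − 3200 = 400; Mesozoic 251.902 − 66 = 185.902; Cenozoic 66 − 0 = 66; Paleoproterozoic 2500 − 1600 = 900; Neoarchean 2800 − 2500 = 300.
Ranking these from shortest: Cenozoic < Mesozoic < Paleozoic < Neoarchean < Paleoarchean < Paleoproterozoic.
Position 2 in that ranking is Mesozoic, which lasted 185.902 Myr.

Mesozoic, 185.902 million years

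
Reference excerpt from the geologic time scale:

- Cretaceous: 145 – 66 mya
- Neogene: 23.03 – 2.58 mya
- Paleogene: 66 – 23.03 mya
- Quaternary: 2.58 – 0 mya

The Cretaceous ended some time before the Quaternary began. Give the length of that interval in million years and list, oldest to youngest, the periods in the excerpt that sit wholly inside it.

The Cretaceous closes at 66 Ma and the Quaternary opens at 2.58 Ma, so the interval is 66 − 2.58 = 63.42 Myr.
A period fits inside if it starts at or after 66 Ma and ends at or before 2.58 Ma; oldest first that gives Paleogene, Neogene.

63.42 million years; Paleogene, Neogene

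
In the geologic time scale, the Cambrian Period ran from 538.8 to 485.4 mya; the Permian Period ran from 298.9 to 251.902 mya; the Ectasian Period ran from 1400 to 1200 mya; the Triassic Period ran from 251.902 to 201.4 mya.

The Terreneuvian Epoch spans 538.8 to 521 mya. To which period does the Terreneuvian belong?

Cambrian

The Terreneuvian (538.8–521 Ma) lies entirely within 538.8–485.4 Ma, the Cambrian Period.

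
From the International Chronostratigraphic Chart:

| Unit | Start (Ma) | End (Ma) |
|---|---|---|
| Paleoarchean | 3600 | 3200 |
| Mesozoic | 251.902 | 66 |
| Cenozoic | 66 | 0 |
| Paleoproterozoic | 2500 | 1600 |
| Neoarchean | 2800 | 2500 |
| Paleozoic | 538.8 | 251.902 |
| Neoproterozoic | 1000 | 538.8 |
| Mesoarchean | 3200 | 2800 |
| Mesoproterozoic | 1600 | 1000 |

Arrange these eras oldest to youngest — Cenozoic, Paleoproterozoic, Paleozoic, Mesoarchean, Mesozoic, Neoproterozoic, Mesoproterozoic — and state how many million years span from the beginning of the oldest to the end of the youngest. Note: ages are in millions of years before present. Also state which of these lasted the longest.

Mesoarchean → Paleoproterozoic → Mesoproterozoic → Neoproterozoic → Paleozoic → Mesozoic → Cenozoic; total span 3200 Myr; longest is Paleoproterozoic

From the excerpt: Cenozoic 66–0; Paleoproterozoic 2500–1600; Paleozoic 538.8–251.902; Mesoarchean 3200–2800; Mesozoic 251.902–66; Neoproterozoic 1000–538.8; Mesoproterozoic 1600–1000 (Ma).
Larger Ma is earlier, so the oldest is Mesoarchean and the youngest is Cenozoic; oldest to youngest: Mesoarchean, Paleoproterozoic, Mesoproterozoic, Neoproterozoic, Paleozoic, Mesozoic, Cenozoic.
Oldest start 3200 minus youngest end 0 gives 3200 Myr overall.
Individual lengths (start − end): Mesoarchean 400; Cenozoic 66; Paleoproterozoic 900; Paleozoic 286.898; Mesoproterozoic 600; Neoproterozoic 461.2; Mesozoic 185.902. The largest is Paleoproterozoic at 900 Myr.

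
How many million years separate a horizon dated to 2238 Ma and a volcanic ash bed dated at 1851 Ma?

387 million years

2238 − 1851 = 387 million years.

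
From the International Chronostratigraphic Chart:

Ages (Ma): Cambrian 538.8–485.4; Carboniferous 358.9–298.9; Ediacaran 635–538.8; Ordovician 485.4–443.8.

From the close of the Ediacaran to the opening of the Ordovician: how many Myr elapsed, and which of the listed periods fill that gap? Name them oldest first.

53.4 million years; Cambrian

The Ediacaran closes at 538.8 Ma and the Ordovician opens at 485.4 Ma, so the interval is 538.8 − 485.4 = 53.4 Myr.
A period fits inside if it starts at or after 538.8 Ma and ends at or before 485.4 Ma; oldest first that gives Cambrian.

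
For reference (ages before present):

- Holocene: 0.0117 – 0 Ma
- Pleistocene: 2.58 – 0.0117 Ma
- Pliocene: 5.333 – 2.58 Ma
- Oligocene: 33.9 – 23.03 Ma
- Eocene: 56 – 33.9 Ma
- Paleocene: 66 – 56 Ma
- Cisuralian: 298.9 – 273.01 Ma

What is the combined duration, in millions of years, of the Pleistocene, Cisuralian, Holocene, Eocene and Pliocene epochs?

Duration is start − end for each: (2.58 − 0.0117) + (298.9 − 273.01) + (0.0117 − 0) + (56 − 33.9) + (5.333 − 2.58).
That is 2.5683 + 25.89 + 0.0117 + 22.1 + 2.753, which totals 53.323 million years.

53.323 million years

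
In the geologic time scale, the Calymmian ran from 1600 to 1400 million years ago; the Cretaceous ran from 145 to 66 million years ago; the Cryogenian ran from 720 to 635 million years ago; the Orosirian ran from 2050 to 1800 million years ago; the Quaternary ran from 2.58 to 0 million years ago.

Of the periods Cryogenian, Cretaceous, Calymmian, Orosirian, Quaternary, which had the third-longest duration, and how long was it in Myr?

Start − end for each: Cryogenian 720 − 635 = 85; Cretaceous 145 − 66 = 79; Calymmian 1600 − 1400 = 200; Orosirian 2050 − 1800 = 250; Quaternary 2.58 − 0 = 2.58.
Ranking these from longest: Orosirian > Calymmian > Cryogenian > Cretaceous > Quaternary.
Position 3 in that ranking is Cryogenian, which lasted 85 Myr.

Cryogenian, 85 million years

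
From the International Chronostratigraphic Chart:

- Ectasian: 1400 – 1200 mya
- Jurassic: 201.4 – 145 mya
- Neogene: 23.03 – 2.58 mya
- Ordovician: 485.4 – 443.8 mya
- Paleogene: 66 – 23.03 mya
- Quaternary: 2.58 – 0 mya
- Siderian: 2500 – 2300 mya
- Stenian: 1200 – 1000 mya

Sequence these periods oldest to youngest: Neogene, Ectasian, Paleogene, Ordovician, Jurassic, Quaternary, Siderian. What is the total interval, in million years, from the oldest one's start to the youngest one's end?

Siderian, Ectasian, Ordovician, Jurassic, Paleogene, Neogene, Quaternary; total span 2500 Myr

Start ages (Ma): Siderian 2500, Ectasian 1400, Ordovician 485.4, Jurassic 201.4, Paleogene 66, Neogene 23.03, Quaternary 2.58.
Ordered oldest to youngest: Siderian, Ectasian, Ordovician, Jurassic, Paleogene, Neogene, Quaternary.
Span = 2500 − 0 = 2500 Myr.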